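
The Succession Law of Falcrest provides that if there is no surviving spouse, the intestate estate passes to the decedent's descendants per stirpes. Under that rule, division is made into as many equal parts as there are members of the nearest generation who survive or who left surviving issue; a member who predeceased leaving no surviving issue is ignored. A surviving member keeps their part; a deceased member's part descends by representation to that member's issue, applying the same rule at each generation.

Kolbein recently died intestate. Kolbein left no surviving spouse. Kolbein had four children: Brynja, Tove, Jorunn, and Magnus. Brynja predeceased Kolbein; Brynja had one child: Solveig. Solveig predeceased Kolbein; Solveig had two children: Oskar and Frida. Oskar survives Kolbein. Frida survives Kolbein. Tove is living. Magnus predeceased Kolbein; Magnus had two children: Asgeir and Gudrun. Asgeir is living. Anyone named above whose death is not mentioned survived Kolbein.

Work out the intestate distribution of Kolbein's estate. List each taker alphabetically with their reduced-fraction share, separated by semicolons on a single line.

There is no surviving spouse, so the entire estate passes to Kolbein's descendants per stirpes.
The estate is divided into 4 equal shares of 1/4 among Brynja, Tove, Jorunn, Magnus.
Brynja predeceased; the 1/4 allotted to Brynja's branch passes to Brynja's issue by representation.
Solveig's line is the sole branch at this level, so the full 1/4 passes to Solveig's issue by representation.
The 1/4 is divided into 2 equal shares of 1/8 among Oskar, Frida.
Oskar is living and takes 1/8.
Frida is living and takes 1/8.
Tove is living and takes 1/4.
Jorunn is living and takes 1/4.
Magnus predeceased; the 1/4 allotted to Magnus's branch passes to Magnus's issue by representation.
The 1/4 is divided into 2 equal shares of 1/8 among Asgeir, Gudrun.
Asgeir is living and takes 1/8.
Gudrun is living and takes 1/8.

Asgeir 1/8; Frida 1/8; Gudrun 1/8; Jorunn 1/4; Oskar 1/8; Tove 1/4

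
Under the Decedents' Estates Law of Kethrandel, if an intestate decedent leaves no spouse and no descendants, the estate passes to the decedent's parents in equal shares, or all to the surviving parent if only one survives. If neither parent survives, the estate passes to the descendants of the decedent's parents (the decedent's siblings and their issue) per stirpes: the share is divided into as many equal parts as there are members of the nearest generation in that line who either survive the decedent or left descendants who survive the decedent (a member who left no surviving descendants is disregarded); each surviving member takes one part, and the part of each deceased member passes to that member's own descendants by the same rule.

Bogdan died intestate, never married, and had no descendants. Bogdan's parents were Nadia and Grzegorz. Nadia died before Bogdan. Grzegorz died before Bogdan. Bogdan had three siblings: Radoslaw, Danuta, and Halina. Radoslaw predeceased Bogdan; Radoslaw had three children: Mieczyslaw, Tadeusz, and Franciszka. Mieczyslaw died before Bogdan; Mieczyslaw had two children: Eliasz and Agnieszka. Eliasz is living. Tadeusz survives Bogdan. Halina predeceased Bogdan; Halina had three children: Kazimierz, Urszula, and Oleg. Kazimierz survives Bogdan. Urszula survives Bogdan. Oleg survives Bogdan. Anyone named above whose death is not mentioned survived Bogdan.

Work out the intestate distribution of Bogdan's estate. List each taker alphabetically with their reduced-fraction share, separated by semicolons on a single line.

Agnieszka 1/18; Danuta 1/3; Eliasz 1/18; Franciszka 1/9; Kazimierz 1/9; Oleg 1/9; Tadeusz 1/9; Urszula 1/9

Neither parent survives and there are no descendants, so the estate passes to Bogdan's siblings and their issue per stirpes.
The estate is divided into 3 equal shares of 1/3 among Radoslaw, Danuta, Halina.
Radoslaw predeceased; the 1/3 allotted to Radoslaw's branch passes to Radoslaw's issue by representation.
The 1/3 is divided into 3 equal shares of 1/9 among Mieczyslaw, Tadeusz, Franciszka.
Mieczyslaw predeceased; the 1/9 allotted to Mieczyslaw's branch passes to Mieczyslaw's issue by representation.
The 1/9 is divided into 2 equal shares of 1/18 among Eliasz, Agnieszka.
Eliasz is living and takes 1/18.
Agnieszka is living and takes 1/18.
Tadeusz is living and takes 1/9.
Franciszka is living and takes 1/9.
Danuta is living and takes 1/3.
Halina predeceased; the 1/3 allotted to Halina's branch passes to Halina's issue by representation.
The 1/3 is divided into 3 equal shares of 1/9 among Kazimierz, Urszula, Oleg.
Kazimierz is living and takes 1/9.
Urszula is living and takes 1/9.
Oleg is living and takes 1/9.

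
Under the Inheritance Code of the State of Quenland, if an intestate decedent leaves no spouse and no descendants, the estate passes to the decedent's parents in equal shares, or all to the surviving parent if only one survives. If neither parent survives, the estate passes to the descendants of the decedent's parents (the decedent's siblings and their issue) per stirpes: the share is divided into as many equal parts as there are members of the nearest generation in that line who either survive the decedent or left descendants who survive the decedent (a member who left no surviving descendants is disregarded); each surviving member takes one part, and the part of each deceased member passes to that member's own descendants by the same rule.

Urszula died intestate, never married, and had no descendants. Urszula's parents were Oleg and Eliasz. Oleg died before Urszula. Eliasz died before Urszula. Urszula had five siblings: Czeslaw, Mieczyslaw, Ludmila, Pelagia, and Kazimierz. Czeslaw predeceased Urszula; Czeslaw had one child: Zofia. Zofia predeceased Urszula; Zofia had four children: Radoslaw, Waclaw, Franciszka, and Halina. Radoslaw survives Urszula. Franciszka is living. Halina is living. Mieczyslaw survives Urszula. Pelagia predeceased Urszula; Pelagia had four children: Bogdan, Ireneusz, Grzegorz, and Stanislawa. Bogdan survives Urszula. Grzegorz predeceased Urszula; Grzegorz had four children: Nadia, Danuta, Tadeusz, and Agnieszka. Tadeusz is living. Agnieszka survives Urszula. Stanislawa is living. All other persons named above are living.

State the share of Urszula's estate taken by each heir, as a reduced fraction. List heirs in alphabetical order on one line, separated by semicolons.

Neither parent survives and there are no descendants, so the estate passes to Urszula's siblings and their issue per stirpes.
The estate is divided into 5 equal shares of 1/5 among Czeslaw, Mieczyslaw, Ludmila, Pelagia, Kazimierz.
Czeslaw predeceased; the 1/5 allotted to Czeslaw's branch passes to Czeslaw's issue by representation.
Zofia's line is the sole branch at this level, so the full 1/5 passes to Zofia's issue by representation.
The 1/5 is divided into 4 equal shares of 1/20 among Radoslaw, Waclaw, Franciszka, Halina.
Radoslaw is living and takes 1/20.
Waclaw is living and takes 1/20.
Franciszka is living and takes 1/20.
Halina is living and takes 1/20.
Mieczyslaw is living and takes 1/5.
Ludmila is living and takes 1/5.
Pelagia predeceased; the 1/5 allotted to Pelagia's branch passes to Pelagia's issue by representation.
The 1/5 is divided into 4 equal shares of 1/20 among Bogdan, Ireneusz, Grzegorz, Stanislawa.
Bogdan is living and takes 1/20.
Ireneusz is living and takes 1/20.
Grzegorz predeceased; the 1/20 allotted to Grzegorz's branch passes to Grzegorz's issue by representation.
The 1/20 is divided into 4 equal shares of 1/80 among Nadia, Danuta, Tadeusz, Agnieszka.
Nadia is living and takes 1/80.
Danuta is living and takes 1/80.
Tadeusz is living and takes 1/80.
Agnieszka is living and takes 1/80.
Stanislawa is living and takes 1/20.
Kazimierz is living and takes 1/5.

Agnieszka 1/80; Bogdan 1/20; Danuta 1/80; Franciszka 1/20; Halina 1/20; Ireneusz 1/20; Kazimierz 1/5; Ludmila 1/5; Mieczyslaw 1/5; Nadia 1/80; Radoslaw 1/20; Stanislawa 1/20; Tadeusz 1/80; Waclaw 1/20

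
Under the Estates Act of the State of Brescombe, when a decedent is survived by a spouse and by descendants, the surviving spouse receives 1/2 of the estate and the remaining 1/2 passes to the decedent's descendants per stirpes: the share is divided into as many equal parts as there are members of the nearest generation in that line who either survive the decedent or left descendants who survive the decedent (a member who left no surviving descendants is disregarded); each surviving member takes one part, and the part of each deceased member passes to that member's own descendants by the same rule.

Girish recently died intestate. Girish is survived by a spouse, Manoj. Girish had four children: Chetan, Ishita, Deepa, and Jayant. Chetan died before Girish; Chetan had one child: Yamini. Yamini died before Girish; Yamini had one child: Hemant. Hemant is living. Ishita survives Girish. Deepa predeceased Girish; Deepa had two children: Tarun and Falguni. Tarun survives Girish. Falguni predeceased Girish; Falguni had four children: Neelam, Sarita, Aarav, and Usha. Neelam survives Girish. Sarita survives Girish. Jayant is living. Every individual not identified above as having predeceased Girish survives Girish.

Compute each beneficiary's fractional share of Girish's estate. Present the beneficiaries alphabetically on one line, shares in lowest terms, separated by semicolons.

Manoj, as surviving spouse, takes 1/2.
The remaining 1/2 passes to Girish's descendants per stirpes.
The 1/2 is divided into 4 equal shares of 1/8 among Chetan, Ishita, Deepa, Jayant.
Chetan predeceased; the 1/8 allotted to Chetan's branch passes to Chetan's issue by representation.
Yamini's line is the sole branch at this level, so the full 1/8 passes to Yamini's issue by representation.
Hemant is the sole taker at this level and receives the full 1/8.
Ishita is living and takes 1/8.
Deepa predeceased; the 1/8 allotted to Deepa's branch passes to Deepa's issue by representation.
The 1/8 is divided into 2 equal shares of 1/16 among Tarun, Falguni.
Tarun is living and takes 1/16.
Falguni predeceased; the 1/16 allotted to Falguni's branch passes to Falguni's issue by representation.
The 1/16 is divided into 4 equal shares of 1/64 among Neelam, Sarita, Aarav, Usha.
Neelam is living and takes 1/64.
Sarita is living and takes 1/64.
Aarav is living and takes 1/64.
Usha is living and takes 1/64.
Jayant is living and takes 1/8.

Aarav 1/64; Hemant 1/8; Ishita 1/8; Jayant 1/8; Manoj 1/2; Neelam 1/64; Sarita 1/64; Tarun 1/16; Usha 1/64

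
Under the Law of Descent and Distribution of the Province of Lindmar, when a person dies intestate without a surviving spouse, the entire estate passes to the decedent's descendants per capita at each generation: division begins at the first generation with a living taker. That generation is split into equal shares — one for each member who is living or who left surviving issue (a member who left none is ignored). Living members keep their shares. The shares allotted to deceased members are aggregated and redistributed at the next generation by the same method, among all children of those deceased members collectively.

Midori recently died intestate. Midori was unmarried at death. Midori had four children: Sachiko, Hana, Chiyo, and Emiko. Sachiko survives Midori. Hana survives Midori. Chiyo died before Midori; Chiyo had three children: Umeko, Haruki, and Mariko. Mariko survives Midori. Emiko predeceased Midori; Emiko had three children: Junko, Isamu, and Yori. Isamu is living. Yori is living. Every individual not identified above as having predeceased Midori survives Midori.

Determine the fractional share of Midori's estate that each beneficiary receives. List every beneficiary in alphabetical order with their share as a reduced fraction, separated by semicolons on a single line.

There is no surviving spouse, so the entire estate passes to Midori's descendants per capita at each generation.
At generation 1 (Sachiko, Hana, Chiyo, Emiko) there are 4 shares of (1)/4 = 1/4 each.
Living: Sachiko and Hana — each takes 1/4.
Deceased: Chiyo and Emiko. Their combined 1/2 is pooled and carried to generation 2.
At generation 2 (Umeko, Haruki, Mariko, Junko, Isamu, Yori) there are 6 shares of (1/2)/6 = 1/12 each.
Living: Umeko, Haruki, Mariko, Junko, Isamu, and Yori — each takes 1/12.

Hana 1/4; Haruki 1/12; Isamu 1/12; Junko 1/12; Mariko 1/12; Sachiko 1/4; Umeko 1/12; Yori 1/12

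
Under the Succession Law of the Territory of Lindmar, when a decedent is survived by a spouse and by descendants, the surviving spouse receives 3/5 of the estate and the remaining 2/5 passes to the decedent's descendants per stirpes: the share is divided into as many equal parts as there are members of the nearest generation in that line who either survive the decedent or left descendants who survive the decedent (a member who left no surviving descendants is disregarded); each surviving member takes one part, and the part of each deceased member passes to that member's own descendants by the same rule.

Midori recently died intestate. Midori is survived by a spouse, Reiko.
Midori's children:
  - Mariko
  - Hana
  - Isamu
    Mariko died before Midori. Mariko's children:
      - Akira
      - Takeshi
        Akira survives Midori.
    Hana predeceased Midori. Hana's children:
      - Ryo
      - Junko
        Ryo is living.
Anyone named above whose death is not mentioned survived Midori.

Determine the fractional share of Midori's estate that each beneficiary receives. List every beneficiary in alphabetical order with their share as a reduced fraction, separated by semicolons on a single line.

Akira 1/15; Isamu 2/15; Junko 1/15; Reiko 3/5; Ryo 1/15; Takeshi 1/15

Reiko, as surviving spouse, takes 3/5.
The remaining 2/5 passes to Midori's descendants per stirpes.
The 2/5 is divided into 3 equal shares of 2/15 among Mariko, Hana, Isamu.
Mariko predeceased; the 2/15 allotted to Mariko's branch passes to Mariko's issue by representation.
The 2/15 is divided into 2 equal shares of 1/15 among Akira, Takeshi.
Akira is living and takes 1/15.
Takeshi is living and takes 1/15.
Hana predeceased; the 2/15 allotted to Hana's branch passes to Hana's issue by representation.
The 2/15 is divided into 2 equal shares of 1/15 among Ryo, Junko.
Ryo is living and takes 1/15.
Junko is living and takes 1/15.
Isamu is living and takes 2/15.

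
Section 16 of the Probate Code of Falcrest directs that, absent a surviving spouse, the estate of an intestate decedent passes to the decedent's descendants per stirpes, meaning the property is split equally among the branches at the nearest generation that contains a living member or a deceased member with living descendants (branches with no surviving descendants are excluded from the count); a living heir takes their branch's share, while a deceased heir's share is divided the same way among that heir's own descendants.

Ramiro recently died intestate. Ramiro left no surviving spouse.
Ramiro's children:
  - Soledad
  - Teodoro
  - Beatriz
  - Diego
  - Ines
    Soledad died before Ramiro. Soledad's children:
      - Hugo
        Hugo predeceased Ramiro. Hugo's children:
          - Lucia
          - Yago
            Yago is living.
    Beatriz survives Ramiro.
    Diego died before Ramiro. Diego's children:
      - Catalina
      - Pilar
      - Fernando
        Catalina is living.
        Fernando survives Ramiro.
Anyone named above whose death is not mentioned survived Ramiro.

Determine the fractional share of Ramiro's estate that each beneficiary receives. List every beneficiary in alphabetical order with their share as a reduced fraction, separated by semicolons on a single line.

There is no surviving spouse, so the entire estate passes to Ramiro's descendants per stirpes.
The estate is divided into 5 equal shares of 1/5 among Soledad, Teodoro, Beatriz, Diego, Ines.
Soledad predeceased; the 1/5 allotted to Soledad's branch passes to Soledad's issue by representation.
Hugo's line is the sole branch at this level, so the full 1/5 passes to Hugo's issue by representation.
The 1/5 is divided into 2 equal shares of 1/10 among Lucia, Yago.
Lucia is living and takes 1/10.
Yago is living and takes 1/10.
Teodoro is living and takes 1/5.
Beatriz is living and takes 1/5.
Diego predeceased; the 1/5 allotted to Diego's branch passes to Diego's issue by representation.
The 1/5 is divided into 3 equal shares of 1/15 among Catalina, Pilar, Fernando.
Catalina is living and takes 1/15.
Pilar is living and takes 1/15.
Fernando is living and takes 1/15.
Ines is living and takes 1/5.

Beatriz 1/5; Catalina 1/15; Fernando 1/15; Ines 1/5; Lucia 1/10; Pilar 1/15; Teodoro 1/5; Yago 1/10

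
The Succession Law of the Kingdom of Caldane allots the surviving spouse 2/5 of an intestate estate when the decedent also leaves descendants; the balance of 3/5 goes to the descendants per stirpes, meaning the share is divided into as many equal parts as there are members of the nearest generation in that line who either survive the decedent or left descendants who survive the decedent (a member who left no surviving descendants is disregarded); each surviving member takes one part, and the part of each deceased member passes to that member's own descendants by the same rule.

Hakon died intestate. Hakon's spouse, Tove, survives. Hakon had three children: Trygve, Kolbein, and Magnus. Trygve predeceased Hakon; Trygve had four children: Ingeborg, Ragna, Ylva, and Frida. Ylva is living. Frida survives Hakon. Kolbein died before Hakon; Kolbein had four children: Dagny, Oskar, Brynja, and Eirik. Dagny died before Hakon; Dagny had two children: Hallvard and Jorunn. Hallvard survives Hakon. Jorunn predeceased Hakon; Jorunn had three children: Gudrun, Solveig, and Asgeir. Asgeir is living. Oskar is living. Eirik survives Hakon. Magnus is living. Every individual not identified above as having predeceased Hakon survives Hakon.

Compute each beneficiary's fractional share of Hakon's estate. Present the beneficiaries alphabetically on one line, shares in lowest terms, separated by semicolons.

Asgeir 1/120; Brynja 1/20; Eirik 1/20; Frida 1/20; Gudrun 1/120; Hallvard 1/40; Ingeborg 1/20; Magnus 1/5; Oskar 1/20; Ragna 1/20; Solveig 1/120; Tove 2/5; Ylva 1/20

Tove, as surviving spouse, takes 2/5.
The remaining 3/5 passes to Hakon's descendants per stirpes.
The 3/5 is divided into 3 equal shares of 1/5 among Trygve, Kolbein, Magnus.
Trygve predeceased; the 1/5 allotted to Trygve's branch passes to Trygve's issue by representation.
The 1/5 is divided into 4 equal shares of 1/20 among Ingeborg, Ragna, Ylva, Frida.
Ingeborg is living and takes 1/20.
Ragna is living and takes 1/20.
Ylva is living and takes 1/20.
Frida is living and takes 1/20.
Kolbein predeceased; the 1/5 allotted to Kolbein's branch passes to Kolbein's issue by representation.
The 1/5 is divided into 4 equal shares of 1/20 among Dagny, Oskar, Brynja, Eirik.
Dagny predeceased; the 1/20 allotted to Dagny's branch passes to Dagny's issue by representation.
The 1/20 is divided into 2 equal shares of 1/40 among Hallvard, Jorunn.
Hallvard is living and takes 1/40.
Jorunn predeceased; the 1/40 allotted to Jorunn's branch passes to Jorunn's issue by representation.
The 1/40 is divided into 3 equal shares of 1/120 among Gudrun, Solveig, Asgeir.
Gudrun is living and takes 1/120.
Solveig is living and takes 1/120.
Asgeir is living and takes 1/120.
Oskar is living and takes 1/20.
Brynja is living and takes 1/20.
Eirik is living and takes 1/20.
Magnus is living and takes 1/5.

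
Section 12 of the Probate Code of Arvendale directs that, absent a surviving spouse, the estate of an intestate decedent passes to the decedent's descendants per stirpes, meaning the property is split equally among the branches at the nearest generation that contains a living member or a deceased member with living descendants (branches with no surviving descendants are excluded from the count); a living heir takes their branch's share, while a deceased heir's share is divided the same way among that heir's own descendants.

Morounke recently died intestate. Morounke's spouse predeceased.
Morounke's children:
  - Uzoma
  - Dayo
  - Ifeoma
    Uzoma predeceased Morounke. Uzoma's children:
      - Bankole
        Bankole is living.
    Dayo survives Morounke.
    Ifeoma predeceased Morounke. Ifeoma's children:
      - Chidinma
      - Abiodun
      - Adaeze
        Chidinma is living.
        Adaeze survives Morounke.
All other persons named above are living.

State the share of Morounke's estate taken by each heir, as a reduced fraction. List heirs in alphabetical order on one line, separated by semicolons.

Abiodun 1/9; Adaeze 1/9; Bankole 1/3; Chidinma 1/9; Dayo 1/3

There is no surviving spouse, so the entire estate passes to Morounke's descendants per stirpes.
The estate is divided into 3 equal shares of 1/3 among Uzoma, Dayo, Ifeoma.
Uzoma predeceased; the 1/3 allotted to Uzoma's branch passes to Uzoma's issue by representation.
Bankole is the sole taker at this level and receives the full 1/3.
Dayo is living and takes 1/3.
Ifeoma predeceased; the 1/3 allotted to Ifeoma's branch passes to Ifeoma's issue by representation.
The 1/3 is divided into 3 equal shares of 1/9 among Chidinma, Abiodun, Adaeze.
Chidinma is living and takes 1/9.
Abiodun is living and takes 1/9.
Adaeze is living and takes 1/9.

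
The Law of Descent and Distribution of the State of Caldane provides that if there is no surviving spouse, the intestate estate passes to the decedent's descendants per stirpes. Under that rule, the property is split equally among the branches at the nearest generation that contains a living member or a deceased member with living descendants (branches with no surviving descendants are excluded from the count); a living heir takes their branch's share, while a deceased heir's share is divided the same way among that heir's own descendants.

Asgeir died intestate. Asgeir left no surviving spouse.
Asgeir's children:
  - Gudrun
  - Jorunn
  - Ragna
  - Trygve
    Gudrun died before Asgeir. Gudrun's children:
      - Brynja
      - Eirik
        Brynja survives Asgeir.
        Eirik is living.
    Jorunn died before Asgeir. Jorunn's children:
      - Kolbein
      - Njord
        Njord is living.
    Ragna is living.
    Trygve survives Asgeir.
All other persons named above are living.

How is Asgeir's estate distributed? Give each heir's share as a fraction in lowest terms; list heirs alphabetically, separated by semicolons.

Brynja 1/8; Eirik 1/8; Kolbein 1/8; Njord 1/8; Ragna 1/4; Trygve 1/4

There is no surviving spouse, so the entire estate passes to Asgeir's descendants per stirpes.
The estate is divided into 4 equal shares of 1/4 among Gudrun, Jorunn, Ragna, Trygve.
Gudrun predeceased; the 1/4 allotted to Gudrun's branch passes to Gudrun's issue by representation.
The 1/4 is divided into 2 equal shares of 1/8 among Brynja, Eirik.
Brynja is living and takes 1/8.
Eirik is living and takes 1/8.
Jorunn predeceased; the 1/4 allotted to Jorunn's branch passes to Jorunn's issue by representation.
The 1/4 is divided into 2 equal shares of 1/8 among Kolbein, Njord.
Kolbein is living and takes 1/8.
Njord is living and takes 1/8.
Ragna is living and takes 1/4.
Trygve is living and takes 1/4.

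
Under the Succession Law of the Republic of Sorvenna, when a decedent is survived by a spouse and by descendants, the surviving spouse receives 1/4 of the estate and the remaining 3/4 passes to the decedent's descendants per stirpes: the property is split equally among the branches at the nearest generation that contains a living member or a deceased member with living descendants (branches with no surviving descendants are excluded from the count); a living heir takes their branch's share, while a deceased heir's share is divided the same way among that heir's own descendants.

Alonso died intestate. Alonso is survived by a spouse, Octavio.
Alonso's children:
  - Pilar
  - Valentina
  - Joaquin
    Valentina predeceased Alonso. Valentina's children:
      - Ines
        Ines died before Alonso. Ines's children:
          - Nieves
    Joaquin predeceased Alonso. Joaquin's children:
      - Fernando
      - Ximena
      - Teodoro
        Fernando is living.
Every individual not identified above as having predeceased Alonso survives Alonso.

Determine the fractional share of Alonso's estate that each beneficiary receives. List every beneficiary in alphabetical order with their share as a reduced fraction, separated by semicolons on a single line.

Fernando 1/12; Nieves 1/4; Octavio 1/4; Pilar 1/4; Teodoro 1/12; Ximena 1/12

Octavio, as surviving spouse, takes 1/4.
The remaining 3/4 passes to Alonso's descendants per stirpes.
The 3/4 is divided into 3 equal shares of 1/4 among Pilar, Valentina, Joaquin.
Pilar is living and takes 1/4.
Valentina predeceased; the 1/4 allotted to Valentina's branch passes to Valentina's issue by representation.
Ines's line is the sole branch at this level, so the full 1/4 passes to Ines's issue by representation.
Nieves is the sole taker at this level and receives the full 1/4.
Joaquin predeceased; the 1/4 allotted to Joaquin's branch passes to Joaquin's issue by representation.
The 1/4 is divided into 3 equal shares of 1/12 among Fernando, Ximena, Teodoro.
Fernando is living and takes 1/12.
Ximena is living and takes 1/12.
Teodoro is living and takes 1/12.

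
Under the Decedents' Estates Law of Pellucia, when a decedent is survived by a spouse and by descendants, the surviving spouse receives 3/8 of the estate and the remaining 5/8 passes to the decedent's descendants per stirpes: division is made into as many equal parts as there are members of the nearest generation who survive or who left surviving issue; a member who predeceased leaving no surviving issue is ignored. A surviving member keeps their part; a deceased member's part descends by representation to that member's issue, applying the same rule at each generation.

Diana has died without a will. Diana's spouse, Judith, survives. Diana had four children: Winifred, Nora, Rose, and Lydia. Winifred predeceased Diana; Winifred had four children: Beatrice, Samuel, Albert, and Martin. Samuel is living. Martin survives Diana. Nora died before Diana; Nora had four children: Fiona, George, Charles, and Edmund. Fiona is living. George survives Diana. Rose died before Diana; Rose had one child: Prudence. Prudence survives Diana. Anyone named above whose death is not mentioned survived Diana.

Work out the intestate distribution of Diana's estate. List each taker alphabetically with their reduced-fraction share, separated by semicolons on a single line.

Albert 5/128; Beatrice 5/128; Charles 5/128; Edmund 5/128; Fiona 5/128; George 5/128; Judith 3/8; Lydia 5/32; Martin 5/128; Prudence 5/32; Samuel 5/128

Judith, as surviving spouse, takes 3/8.
The remaining 5/8 passes to Diana's descendants per stirpes.
The 5/8 is divided into 4 equal shares of 5/32 among Winifred, Nora, Rose, Lydia.
Winifred predeceased; the 5/32 allotted to Winifred's branch passes to Winifred's issue by representation.
The 5/32 is divided into 4 equal shares of 5/128 among Beatrice, Samuel, Albert, Martin.
Beatrice is living and takes 5/128.
Samuel is living and takes 5/128.
Albert is living and takes 5/128.
Martin is living and takes 5/128.
Nora predeceased; the 5/32 allotted to Nora's branch passes to Nora's issue by representation.
The 5/32 is divided into 4 equal shares of 5/128 among Fiona, George, Charles, Edmund.
Fiona is living and takes 5/128.
George is living and takes 5/128.
Charles is living and takes 5/128.
Edmund is living and takes 5/128.
Rose predeceased; the 5/32 allotted to Rose's branch passes to Rose's issue by representation.
Prudence is the sole taker at this level and receives the full 5/32.
Lydia is living and takes 5/32.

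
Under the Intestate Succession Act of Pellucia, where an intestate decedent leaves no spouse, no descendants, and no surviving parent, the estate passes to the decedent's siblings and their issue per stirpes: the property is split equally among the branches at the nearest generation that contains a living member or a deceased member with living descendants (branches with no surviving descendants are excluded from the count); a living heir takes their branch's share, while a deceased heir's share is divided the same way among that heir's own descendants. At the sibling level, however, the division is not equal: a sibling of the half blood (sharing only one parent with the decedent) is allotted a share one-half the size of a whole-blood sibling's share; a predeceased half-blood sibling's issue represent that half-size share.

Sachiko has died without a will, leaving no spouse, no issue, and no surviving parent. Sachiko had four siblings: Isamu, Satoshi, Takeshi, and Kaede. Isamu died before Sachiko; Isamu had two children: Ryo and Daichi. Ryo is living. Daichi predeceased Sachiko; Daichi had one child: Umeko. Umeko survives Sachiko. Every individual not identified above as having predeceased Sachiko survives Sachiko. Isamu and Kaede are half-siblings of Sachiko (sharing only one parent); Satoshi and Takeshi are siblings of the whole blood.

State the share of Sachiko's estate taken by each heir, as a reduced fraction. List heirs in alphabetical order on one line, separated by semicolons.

Kaede 1/6; Ryo 1/12; Satoshi 1/3; Takeshi 1/3; Umeko 1/12

No spouse, descendants, or parent survives, so the estate passes to Sachiko's siblings per stirpes.
Half-blood siblings count for one-half the weight of whole-blood siblings at the initial division.
Dividing 1 in proportion to weights (total weight 3): Isamu (weight 1/2) → 1/6; Satoshi (weight 1) → 1/3; Takeshi (weight 1) → 1/3; Kaede (weight 1/2) → 1/6.
Isamu predeceased; the 1/6 allotted to Isamu's branch passes to Isamu's issue by representation.
The 1/6 is divided into 2 equal shares of 1/12 among Ryo, Daichi.
Ryo is living and takes 1/12.
Daichi predeceased; the 1/12 allotted to Daichi's branch passes to Daichi's issue by representation.
Umeko is the sole taker at this level and receives the full 1/12.
Satoshi is living and takes 1/3.
Takeshi is living and takes 1/3.
Kaede is living and takes 1/6.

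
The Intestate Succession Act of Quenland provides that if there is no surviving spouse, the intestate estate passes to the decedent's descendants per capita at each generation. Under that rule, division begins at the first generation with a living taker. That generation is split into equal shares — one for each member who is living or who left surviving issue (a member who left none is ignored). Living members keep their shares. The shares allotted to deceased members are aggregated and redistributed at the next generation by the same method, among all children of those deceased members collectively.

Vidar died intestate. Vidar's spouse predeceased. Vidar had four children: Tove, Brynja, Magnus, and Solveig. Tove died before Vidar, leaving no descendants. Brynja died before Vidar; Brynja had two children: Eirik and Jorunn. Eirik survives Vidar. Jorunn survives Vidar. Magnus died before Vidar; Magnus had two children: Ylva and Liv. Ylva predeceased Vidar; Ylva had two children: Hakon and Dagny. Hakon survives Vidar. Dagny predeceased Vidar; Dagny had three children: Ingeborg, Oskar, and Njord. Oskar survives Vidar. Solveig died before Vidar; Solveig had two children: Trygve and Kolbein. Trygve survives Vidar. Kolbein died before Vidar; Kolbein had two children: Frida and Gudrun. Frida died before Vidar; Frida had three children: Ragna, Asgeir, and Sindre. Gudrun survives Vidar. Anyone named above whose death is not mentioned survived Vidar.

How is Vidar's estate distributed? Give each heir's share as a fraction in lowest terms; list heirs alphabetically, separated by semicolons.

Asgeir 1/36; Eirik 1/6; Gudrun 1/12; Hakon 1/12; Ingeborg 1/36; Jorunn 1/6; Liv 1/6; Njord 1/36; Oskar 1/36; Ragna 1/36; Sindre 1/36; Trygve 1/6

There is no surviving spouse, so the entire estate passes to Vidar's descendants per capita at each generation.
No one at generation 1 (Brynja, Magnus, Solveig) is living; moving to the next generation.
At generation 2 (Eirik, Jorunn, Ylva, Liv, Trygve, Kolbein) there are 6 shares of (1)/6 = 1/6 each.
Living: Eirik, Jorunn, Liv, and Trygve — each takes 1/6.
Deceased: Ylva and Kolbein. Their combined 1/3 is pooled and carried to generation 3.
At generation 3 (Hakon, Dagny, Frida, Gudrun) there are 4 shares of (1/3)/4 = 1/12 each.
Living: Hakon and Gudrun — each takes 1/12.
Deceased: Dagny and Frida. Their combined 1/6 is pooled and carried to generation 4.
At generation 4 (Ingeborg, Oskar, Njord, Ragna, Asgeir, Sindre) there are 6 shares of (1/6)/6 = 1/36 each.
Living: Ingeborg, Oskar, Njord, Ragna, Asgeir, and Sindre — each takes 1/36.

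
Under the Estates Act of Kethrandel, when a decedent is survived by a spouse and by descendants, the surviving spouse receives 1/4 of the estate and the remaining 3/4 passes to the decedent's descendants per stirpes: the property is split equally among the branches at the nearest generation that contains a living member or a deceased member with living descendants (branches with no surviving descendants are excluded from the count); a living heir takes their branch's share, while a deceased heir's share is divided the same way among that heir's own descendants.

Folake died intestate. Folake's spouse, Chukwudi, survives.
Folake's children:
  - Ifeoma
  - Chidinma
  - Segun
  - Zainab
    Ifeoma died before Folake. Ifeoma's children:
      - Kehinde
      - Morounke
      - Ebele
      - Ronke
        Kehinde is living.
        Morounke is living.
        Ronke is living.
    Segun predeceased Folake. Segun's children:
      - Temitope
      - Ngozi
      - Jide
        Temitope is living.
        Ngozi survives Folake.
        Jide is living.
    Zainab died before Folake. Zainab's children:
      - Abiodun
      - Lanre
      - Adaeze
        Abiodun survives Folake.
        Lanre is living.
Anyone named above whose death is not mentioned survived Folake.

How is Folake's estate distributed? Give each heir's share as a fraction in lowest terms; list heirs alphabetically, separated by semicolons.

Abiodun 1/16; Adaeze 1/16; Chidinma 3/16; Chukwudi 1/4; Ebele 3/64; Jide 1/16; Kehinde 3/64; Lanre 1/16; Morounke 3/64; Ngozi 1/16; Ronke 3/64; Temitope 1/16

Chukwudi, as surviving spouse, takes 1/4.
The remaining 3/4 passes to Folake's descendants per stirpes.
The 3/4 is divided into 4 equal shares of 3/16 among Ifeoma, Chidinma, Segun, Zainab.
Ifeoma predeceased; the 3/16 allotted to Ifeoma's branch passes to Ifeoma's issue by representation.
The 3/16 is divided into 4 equal shares of 3/64 among Kehinde, Morounke, Ebele, Ronke.
Kehinde is living and takes 3/64.
Morounke is living and takes 3/64.
Ebele is living and takes 3/64.
Ronke is living and takes 3/64.
Chidinma is living and takes 3/16.
Segun predeceased; the 3/16 allotted to Segun's branch passes to Segun's issue by representation.
The 3/16 is divided into 3 equal shares of 1/16 among Temitope, Ngozi, Jide.
Temitope is living and takes 1/16.
Ngozi is living and takes 1/16.
Jide is living and takes 1/16.
Zainab predeceased; the 3/16 allotted to Zainab's branch passes to Zainab's issue by representation.
The 3/16 is divided into 3 equal shares of 1/16 among Abiodun, Lanre, Adaeze.
Abiodun is living and takes 1/16.
Lanre is living and takes 1/16.
Adaeze is living and takes 1/16.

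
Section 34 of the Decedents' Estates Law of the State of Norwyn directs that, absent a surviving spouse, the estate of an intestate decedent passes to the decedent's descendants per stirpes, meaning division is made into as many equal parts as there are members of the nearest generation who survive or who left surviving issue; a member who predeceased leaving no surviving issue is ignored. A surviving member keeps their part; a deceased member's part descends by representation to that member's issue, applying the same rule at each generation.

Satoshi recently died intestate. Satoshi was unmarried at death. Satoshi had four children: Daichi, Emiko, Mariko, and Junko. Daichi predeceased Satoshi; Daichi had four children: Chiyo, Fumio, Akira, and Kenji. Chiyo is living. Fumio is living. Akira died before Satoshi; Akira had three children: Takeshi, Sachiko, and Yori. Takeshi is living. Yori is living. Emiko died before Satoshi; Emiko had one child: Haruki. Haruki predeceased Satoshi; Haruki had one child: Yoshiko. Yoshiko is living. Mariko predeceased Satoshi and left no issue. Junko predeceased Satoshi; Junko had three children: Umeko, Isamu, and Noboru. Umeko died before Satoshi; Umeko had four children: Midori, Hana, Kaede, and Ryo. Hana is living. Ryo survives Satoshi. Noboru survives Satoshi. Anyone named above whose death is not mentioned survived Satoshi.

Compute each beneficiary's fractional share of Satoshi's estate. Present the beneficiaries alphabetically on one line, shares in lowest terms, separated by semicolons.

Chiyo 1/12; Fumio 1/12; Hana 1/36; Isamu 1/9; Kaede 1/36; Kenji 1/12; Midori 1/36; Noboru 1/9; Ryo 1/36; Sachiko 1/36; Takeshi 1/36; Yori 1/36; Yoshiko 1/3

There is no surviving spouse, so the entire estate passes to Satoshi's descendants per stirpes.
Mariko left no surviving issue, so that branch lapses and is disregarded.
The estate is divided into 3 equal shares of 1/3 among Daichi, Emiko, Junko.
Daichi predeceased; the 1/3 allotted to Daichi's branch passes to Daichi's issue by representation.
The 1/3 is divided into 4 equal shares of 1/12 among Chiyo, Fumio, Akira, Kenji.
Chiyo is living and takes 1/12.
Fumio is living and takes 1/12.
Akira predeceased; the 1/12 allotted to Akira's branch passes to Akira's issue by representation.
The 1/12 is divided into 3 equal shares of 1/36 among Takeshi, Sachiko, Yori.
Takeshi is living and takes 1/36.
Sachiko is living and takes 1/36.
Yori is living and takes 1/36.
Kenji is living and takes 1/12.
Emiko predeceased; the 1/3 allotted to Emiko's branch passes to Emiko's issue by representation.
Haruki's line is the sole branch at this level, so the full 1/3 passes to Haruki's issue by representation.
Yoshiko is the sole taker at this level and receives the full 1/3.
Junko predeceased; the 1/3 allotted to Junko's branch passes to Junko's issue by representation.
The 1/3 is divided into 3 equal shares of 1/9 among Umeko, Isamu, Noboru.
Umeko predeceased; the 1/9 allotted to Umeko's branch passes to Umeko's issue by representation.
The 1/9 is divided into 4 equal shares of 1/36 among Midori, Hana, Kaede, Ryo.
Midori is living and takes 1/36.
Hana is living and takes 1/36.
Kaede is living and takes 1/36.
Ryo is living and takes 1/36.
Isamu is living and takes 1/9.
Noboru is living and takes 1/9.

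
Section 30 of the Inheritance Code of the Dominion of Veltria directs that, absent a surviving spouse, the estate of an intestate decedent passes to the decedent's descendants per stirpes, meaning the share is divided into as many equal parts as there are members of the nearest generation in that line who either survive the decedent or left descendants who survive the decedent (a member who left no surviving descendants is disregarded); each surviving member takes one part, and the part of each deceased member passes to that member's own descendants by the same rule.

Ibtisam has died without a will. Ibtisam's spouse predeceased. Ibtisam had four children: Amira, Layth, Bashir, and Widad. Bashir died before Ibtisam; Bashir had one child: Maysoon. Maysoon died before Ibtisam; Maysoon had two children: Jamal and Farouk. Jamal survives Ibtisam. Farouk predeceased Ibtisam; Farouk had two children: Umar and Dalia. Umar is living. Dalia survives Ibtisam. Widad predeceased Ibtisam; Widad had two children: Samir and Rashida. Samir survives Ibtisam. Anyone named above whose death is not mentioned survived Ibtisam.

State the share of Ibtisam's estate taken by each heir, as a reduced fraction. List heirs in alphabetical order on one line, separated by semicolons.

Amira 1/4; Dalia 1/16; Jamal 1/8; Layth 1/4; Rashida 1/8; Samir 1/8; Umar 1/16

There is no surviving spouse, so the entire estate passes to Ibtisam's descendants per stirpes.
The estate is divided into 4 equal shares of 1/4 among Amira, Layth, Bashir, Widad.
Amira is living and takes 1/4.
Layth is living and takes 1/4.
Bashir predeceased; the 1/4 allotted to Bashir's branch passes to Bashir's issue by representation.
Maysoon's line is the sole branch at this level, so the full 1/4 passes to Maysoon's issue by representation.
The 1/4 is divided into 2 equal shares of 1/8 among Jamal, Farouk.
Jamal is living and takes 1/8.
Farouk predeceased; the 1/8 allotted to Farouk's branch passes to Farouk's issue by representation.
The 1/8 is divided into 2 equal shares of 1/16 among Umar, Dalia.
Umar is living and takes 1/16.
Dalia is living and takes 1/16.
Widad predeceased; the 1/4 allotted to Widad's branch passes to Widad's issue by representation.
The 1/4 is divided into 2 equal shares of 1/8 among Samir, Rashida.
Samir is living and takes 1/8.
Rashida is living and takes 1/8.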